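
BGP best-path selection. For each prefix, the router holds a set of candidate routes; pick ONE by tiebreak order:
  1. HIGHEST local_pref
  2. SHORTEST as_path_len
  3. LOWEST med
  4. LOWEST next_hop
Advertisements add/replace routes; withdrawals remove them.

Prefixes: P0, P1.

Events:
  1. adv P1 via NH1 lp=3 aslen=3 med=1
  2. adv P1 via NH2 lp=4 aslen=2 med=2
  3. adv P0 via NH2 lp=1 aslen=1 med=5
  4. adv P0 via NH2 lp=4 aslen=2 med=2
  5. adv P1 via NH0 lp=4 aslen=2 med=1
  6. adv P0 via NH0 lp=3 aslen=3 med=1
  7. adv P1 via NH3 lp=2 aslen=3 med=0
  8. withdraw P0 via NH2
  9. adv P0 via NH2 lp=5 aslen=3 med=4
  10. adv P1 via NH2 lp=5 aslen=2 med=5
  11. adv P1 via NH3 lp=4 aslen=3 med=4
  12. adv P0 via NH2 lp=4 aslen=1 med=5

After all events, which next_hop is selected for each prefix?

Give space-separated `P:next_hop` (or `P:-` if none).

Op 1: best P0=- P1=NH1
Op 2: best P0=- P1=NH2
Op 3: best P0=NH2 P1=NH2
Op 4: best P0=NH2 P1=NH2
Op 5: best P0=NH2 P1=NH0
Op 6: best P0=NH2 P1=NH0
Op 7: best P0=NH2 P1=NH0
Op 8: best P0=NH0 P1=NH0
Op 9: best P0=NH2 P1=NH0
Op 10: best P0=NH2 P1=NH2
Op 11: best P0=NH2 P1=NH2
Op 12: best P0=NH2 P1=NH2

Answer: P0:NH2 P1:NH2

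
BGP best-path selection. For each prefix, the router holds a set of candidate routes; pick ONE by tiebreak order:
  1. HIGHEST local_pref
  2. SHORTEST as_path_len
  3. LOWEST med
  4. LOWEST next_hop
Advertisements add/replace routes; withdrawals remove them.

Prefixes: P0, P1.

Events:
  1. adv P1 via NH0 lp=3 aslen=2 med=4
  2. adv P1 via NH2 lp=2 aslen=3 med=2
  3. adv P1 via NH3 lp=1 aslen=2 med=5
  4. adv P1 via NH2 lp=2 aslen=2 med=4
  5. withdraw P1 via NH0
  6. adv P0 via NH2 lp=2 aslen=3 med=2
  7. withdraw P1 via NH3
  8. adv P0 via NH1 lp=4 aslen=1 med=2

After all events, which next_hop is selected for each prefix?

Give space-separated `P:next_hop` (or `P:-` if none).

Answer: P0:NH1 P1:NH2

Derivation:
Op 1: best P0=- P1=NH0
Op 2: best P0=- P1=NH0
Op 3: best P0=- P1=NH0
Op 4: best P0=- P1=NH0
Op 5: best P0=- P1=NH2
Op 6: best P0=NH2 P1=NH2
Op 7: best P0=NH2 P1=NH2
Op 8: best P0=NH1 P1=NH2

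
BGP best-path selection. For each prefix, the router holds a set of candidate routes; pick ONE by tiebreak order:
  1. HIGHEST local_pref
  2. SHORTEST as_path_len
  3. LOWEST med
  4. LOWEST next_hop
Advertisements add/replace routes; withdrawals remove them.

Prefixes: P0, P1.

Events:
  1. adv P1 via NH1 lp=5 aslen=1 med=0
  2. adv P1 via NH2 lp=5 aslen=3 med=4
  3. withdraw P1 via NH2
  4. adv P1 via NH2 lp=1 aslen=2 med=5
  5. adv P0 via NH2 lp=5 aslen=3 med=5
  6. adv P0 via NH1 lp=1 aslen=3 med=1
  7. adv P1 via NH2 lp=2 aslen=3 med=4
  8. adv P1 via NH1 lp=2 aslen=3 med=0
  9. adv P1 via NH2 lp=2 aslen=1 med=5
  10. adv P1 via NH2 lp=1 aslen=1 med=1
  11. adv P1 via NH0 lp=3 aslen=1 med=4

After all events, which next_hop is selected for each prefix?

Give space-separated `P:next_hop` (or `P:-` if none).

Op 1: best P0=- P1=NH1
Op 2: best P0=- P1=NH1
Op 3: best P0=- P1=NH1
Op 4: best P0=- P1=NH1
Op 5: best P0=NH2 P1=NH1
Op 6: best P0=NH2 P1=NH1
Op 7: best P0=NH2 P1=NH1
Op 8: best P0=NH2 P1=NH1
Op 9: best P0=NH2 P1=NH2
Op 10: best P0=NH2 P1=NH1
Op 11: best P0=NH2 P1=NH0

Answer: P0:NH2 P1:NH0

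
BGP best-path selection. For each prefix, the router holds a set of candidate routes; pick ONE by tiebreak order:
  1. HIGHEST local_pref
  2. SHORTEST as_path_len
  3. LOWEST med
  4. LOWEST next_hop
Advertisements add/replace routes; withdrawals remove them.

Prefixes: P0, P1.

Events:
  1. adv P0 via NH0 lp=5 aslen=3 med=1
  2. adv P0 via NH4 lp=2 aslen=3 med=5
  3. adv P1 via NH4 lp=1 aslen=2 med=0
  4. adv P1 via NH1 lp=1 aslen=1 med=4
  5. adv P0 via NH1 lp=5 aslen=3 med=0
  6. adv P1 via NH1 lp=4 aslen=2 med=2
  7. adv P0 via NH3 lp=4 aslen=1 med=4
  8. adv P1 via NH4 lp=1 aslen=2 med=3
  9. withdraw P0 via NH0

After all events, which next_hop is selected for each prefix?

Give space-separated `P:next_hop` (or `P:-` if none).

Answer: P0:NH1 P1:NH1

Derivation:
Op 1: best P0=NH0 P1=-
Op 2: best P0=NH0 P1=-
Op 3: best P0=NH0 P1=NH4
Op 4: best P0=NH0 P1=NH1
Op 5: best P0=NH1 P1=NH1
Op 6: best P0=NH1 P1=NH1
Op 7: best P0=NH1 P1=NH1
Op 8: best P0=NH1 P1=NH1
Op 9: best P0=NH1 P1=NH1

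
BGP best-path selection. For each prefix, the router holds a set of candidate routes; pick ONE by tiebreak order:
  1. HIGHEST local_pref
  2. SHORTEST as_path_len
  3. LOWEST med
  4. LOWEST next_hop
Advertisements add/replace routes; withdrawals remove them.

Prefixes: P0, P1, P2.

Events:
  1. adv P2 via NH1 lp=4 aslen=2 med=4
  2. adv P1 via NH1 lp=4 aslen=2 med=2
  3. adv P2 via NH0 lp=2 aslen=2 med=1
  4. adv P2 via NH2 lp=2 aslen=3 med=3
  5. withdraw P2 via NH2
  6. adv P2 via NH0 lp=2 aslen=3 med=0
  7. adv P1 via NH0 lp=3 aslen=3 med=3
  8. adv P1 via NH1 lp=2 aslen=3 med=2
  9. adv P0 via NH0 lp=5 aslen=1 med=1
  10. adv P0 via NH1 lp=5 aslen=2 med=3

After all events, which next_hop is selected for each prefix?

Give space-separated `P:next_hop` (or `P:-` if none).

Op 1: best P0=- P1=- P2=NH1
Op 2: best P0=- P1=NH1 P2=NH1
Op 3: best P0=- P1=NH1 P2=NH1
Op 4: best P0=- P1=NH1 P2=NH1
Op 5: best P0=- P1=NH1 P2=NH1
Op 6: best P0=- P1=NH1 P2=NH1
Op 7: best P0=- P1=NH1 P2=NH1
Op 8: best P0=- P1=NH0 P2=NH1
Op 9: best P0=NH0 P1=NH0 P2=NH1
Op 10: best P0=NH0 P1=NH0 P2=NH1

Answer: P0:NH0 P1:NH0 P2:NH1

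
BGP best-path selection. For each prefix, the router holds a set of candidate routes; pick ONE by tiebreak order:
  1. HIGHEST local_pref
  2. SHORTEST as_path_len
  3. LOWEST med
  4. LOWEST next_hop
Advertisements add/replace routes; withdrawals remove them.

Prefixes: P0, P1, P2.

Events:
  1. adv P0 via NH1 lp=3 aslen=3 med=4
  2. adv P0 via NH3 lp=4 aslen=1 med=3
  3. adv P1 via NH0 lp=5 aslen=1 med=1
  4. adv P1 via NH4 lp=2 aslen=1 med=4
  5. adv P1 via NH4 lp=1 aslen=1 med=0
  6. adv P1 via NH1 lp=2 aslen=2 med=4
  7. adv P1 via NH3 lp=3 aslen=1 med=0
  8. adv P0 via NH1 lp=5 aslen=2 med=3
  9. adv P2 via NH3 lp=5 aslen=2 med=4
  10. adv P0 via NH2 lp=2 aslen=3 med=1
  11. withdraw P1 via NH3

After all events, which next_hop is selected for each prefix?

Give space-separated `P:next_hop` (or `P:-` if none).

Op 1: best P0=NH1 P1=- P2=-
Op 2: best P0=NH3 P1=- P2=-
Op 3: best P0=NH3 P1=NH0 P2=-
Op 4: best P0=NH3 P1=NH0 P2=-
Op 5: best P0=NH3 P1=NH0 P2=-
Op 6: best P0=NH3 P1=NH0 P2=-
Op 7: best P0=NH3 P1=NH0 P2=-
Op 8: best P0=NH1 P1=NH0 P2=-
Op 9: best P0=NH1 P1=NH0 P2=NH3
Op 10: best P0=NH1 P1=NH0 P2=NH3
Op 11: best P0=NH1 P1=NH0 P2=NH3

Answer: P0:NH1 P1:NH0 P2:NH3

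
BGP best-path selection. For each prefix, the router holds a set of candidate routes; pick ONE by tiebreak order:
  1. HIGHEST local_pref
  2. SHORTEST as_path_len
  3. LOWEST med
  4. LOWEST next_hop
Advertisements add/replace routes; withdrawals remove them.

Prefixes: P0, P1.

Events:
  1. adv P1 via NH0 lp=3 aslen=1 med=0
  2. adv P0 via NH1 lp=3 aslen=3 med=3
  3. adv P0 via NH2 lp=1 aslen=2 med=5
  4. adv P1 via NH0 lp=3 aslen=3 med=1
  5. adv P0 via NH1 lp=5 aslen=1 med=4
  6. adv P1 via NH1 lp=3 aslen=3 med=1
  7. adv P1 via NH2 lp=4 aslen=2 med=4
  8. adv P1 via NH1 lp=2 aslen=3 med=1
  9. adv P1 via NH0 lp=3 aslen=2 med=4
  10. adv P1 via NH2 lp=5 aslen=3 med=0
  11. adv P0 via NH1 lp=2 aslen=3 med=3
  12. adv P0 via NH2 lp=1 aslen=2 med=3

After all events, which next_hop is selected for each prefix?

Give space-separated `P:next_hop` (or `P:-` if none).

Answer: P0:NH1 P1:NH2

Derivation:
Op 1: best P0=- P1=NH0
Op 2: best P0=NH1 P1=NH0
Op 3: best P0=NH1 P1=NH0
Op 4: best P0=NH1 P1=NH0
Op 5: best P0=NH1 P1=NH0
Op 6: best P0=NH1 P1=NH0
Op 7: best P0=NH1 P1=NH2
Op 8: best P0=NH1 P1=NH2
Op 9: best P0=NH1 P1=NH2
Op 10: best P0=NH1 P1=NH2
Op 11: best P0=NH1 P1=NH2
Op 12: best P0=NH1 P1=NH2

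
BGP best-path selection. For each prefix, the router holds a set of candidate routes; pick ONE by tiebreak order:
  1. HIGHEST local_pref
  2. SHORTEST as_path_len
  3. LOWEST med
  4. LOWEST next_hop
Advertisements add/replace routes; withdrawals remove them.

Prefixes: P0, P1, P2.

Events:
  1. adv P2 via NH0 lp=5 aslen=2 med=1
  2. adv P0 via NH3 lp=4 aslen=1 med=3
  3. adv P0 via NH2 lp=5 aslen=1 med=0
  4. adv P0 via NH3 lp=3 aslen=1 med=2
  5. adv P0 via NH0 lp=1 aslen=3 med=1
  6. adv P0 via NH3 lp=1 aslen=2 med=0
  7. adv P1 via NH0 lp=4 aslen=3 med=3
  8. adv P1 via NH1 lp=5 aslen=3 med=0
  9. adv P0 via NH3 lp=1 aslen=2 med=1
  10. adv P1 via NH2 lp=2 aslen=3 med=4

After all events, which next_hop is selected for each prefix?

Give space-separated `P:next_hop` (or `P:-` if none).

Answer: P0:NH2 P1:NH1 P2:NH0

Derivation:
Op 1: best P0=- P1=- P2=NH0
Op 2: best P0=NH3 P1=- P2=NH0
Op 3: best P0=NH2 P1=- P2=NH0
Op 4: best P0=NH2 P1=- P2=NH0
Op 5: best P0=NH2 P1=- P2=NH0
Op 6: best P0=NH2 P1=- P2=NH0
Op 7: best P0=NH2 P1=NH0 P2=NH0
Op 8: best P0=NH2 P1=NH1 P2=NH0
Op 9: best P0=NH2 P1=NH1 P2=NH0
Op 10: best P0=NH2 P1=NH1 P2=NH0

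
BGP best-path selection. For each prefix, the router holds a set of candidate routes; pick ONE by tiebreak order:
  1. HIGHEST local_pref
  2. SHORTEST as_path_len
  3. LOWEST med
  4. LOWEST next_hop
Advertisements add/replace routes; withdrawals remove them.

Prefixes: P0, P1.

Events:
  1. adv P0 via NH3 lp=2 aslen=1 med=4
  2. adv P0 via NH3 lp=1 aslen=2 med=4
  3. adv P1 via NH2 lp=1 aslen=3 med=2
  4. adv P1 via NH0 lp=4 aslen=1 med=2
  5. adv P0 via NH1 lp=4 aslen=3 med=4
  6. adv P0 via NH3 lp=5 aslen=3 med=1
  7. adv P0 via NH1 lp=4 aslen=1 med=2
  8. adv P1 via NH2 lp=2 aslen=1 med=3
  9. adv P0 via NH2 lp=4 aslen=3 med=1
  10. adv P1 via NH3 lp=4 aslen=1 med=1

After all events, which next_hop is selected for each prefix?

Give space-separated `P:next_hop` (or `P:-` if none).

Op 1: best P0=NH3 P1=-
Op 2: best P0=NH3 P1=-
Op 3: best P0=NH3 P1=NH2
Op 4: best P0=NH3 P1=NH0
Op 5: best P0=NH1 P1=NH0
Op 6: best P0=NH3 P1=NH0
Op 7: best P0=NH3 P1=NH0
Op 8: best P0=NH3 P1=NH0
Op 9: best P0=NH3 P1=NH0
Op 10: best P0=NH3 P1=NH3

Answer: P0:NH3 P1:NH3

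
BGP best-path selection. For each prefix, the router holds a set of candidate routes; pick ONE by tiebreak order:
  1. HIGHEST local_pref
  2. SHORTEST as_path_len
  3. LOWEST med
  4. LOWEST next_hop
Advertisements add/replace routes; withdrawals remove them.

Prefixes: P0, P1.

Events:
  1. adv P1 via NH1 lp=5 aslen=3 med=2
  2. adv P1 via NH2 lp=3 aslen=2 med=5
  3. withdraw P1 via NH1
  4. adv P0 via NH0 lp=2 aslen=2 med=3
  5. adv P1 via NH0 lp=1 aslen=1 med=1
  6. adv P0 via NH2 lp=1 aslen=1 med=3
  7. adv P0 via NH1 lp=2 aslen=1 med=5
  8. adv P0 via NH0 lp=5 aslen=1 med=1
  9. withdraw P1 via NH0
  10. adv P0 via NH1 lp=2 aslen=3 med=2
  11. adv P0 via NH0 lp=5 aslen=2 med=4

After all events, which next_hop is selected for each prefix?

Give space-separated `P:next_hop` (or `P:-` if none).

Op 1: best P0=- P1=NH1
Op 2: best P0=- P1=NH1
Op 3: best P0=- P1=NH2
Op 4: best P0=NH0 P1=NH2
Op 5: best P0=NH0 P1=NH2
Op 6: best P0=NH0 P1=NH2
Op 7: best P0=NH1 P1=NH2
Op 8: best P0=NH0 P1=NH2
Op 9: best P0=NH0 P1=NH2
Op 10: best P0=NH0 P1=NH2
Op 11: best P0=NH0 P1=NH2

Answer: P0:NH0 P1:NH2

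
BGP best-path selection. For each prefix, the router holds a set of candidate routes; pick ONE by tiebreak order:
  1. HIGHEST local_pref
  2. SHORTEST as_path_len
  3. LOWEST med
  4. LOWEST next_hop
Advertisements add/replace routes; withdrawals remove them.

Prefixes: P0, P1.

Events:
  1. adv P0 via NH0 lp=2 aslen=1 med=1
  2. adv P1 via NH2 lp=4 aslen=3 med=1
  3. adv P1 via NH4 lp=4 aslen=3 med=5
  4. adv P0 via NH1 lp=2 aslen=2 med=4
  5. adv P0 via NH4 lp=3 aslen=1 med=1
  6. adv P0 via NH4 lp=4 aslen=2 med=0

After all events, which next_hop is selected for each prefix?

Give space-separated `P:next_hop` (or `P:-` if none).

Answer: P0:NH4 P1:NH2

Derivation:
Op 1: best P0=NH0 P1=-
Op 2: best P0=NH0 P1=NH2
Op 3: best P0=NH0 P1=NH2
Op 4: best P0=NH0 P1=NH2
Op 5: best P0=NH4 P1=NH2
Op 6: best P0=NH4 P1=NH2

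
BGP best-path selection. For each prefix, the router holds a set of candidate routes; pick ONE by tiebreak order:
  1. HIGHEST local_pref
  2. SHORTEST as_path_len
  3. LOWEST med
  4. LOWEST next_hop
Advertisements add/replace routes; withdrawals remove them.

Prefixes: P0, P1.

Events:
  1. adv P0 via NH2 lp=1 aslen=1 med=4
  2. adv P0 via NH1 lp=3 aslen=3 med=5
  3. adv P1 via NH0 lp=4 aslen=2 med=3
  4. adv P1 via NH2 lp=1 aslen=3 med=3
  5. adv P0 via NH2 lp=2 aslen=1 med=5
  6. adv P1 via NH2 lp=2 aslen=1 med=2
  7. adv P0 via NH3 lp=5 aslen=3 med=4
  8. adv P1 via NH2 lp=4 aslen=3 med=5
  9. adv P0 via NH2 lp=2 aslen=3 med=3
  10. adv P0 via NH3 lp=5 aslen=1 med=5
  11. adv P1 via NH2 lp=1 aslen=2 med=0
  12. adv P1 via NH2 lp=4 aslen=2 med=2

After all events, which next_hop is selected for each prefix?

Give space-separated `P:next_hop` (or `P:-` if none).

Op 1: best P0=NH2 P1=-
Op 2: best P0=NH1 P1=-
Op 3: best P0=NH1 P1=NH0
Op 4: best P0=NH1 P1=NH0
Op 5: best P0=NH1 P1=NH0
Op 6: best P0=NH1 P1=NH0
Op 7: best P0=NH3 P1=NH0
Op 8: best P0=NH3 P1=NH0
Op 9: best P0=NH3 P1=NH0
Op 10: best P0=NH3 P1=NH0
Op 11: best P0=NH3 P1=NH0
Op 12: best P0=NH3 P1=NH2

Answer: P0:NH3 P1:NH2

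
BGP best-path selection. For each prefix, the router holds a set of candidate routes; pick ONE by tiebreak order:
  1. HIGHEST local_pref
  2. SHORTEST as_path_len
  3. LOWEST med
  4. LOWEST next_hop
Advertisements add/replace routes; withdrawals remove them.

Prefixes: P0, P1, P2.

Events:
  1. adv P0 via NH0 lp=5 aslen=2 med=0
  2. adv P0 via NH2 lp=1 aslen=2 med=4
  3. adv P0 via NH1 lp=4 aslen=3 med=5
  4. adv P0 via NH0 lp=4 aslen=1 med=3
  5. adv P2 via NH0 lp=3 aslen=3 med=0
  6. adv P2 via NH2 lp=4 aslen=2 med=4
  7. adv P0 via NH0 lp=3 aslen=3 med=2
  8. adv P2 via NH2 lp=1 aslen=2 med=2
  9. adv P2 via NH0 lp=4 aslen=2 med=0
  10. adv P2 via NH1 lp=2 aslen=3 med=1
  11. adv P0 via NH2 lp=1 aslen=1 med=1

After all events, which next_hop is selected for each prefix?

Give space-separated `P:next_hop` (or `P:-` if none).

Op 1: best P0=NH0 P1=- P2=-
Op 2: best P0=NH0 P1=- P2=-
Op 3: best P0=NH0 P1=- P2=-
Op 4: best P0=NH0 P1=- P2=-
Op 5: best P0=NH0 P1=- P2=NH0
Op 6: best P0=NH0 P1=- P2=NH2
Op 7: best P0=NH1 P1=- P2=NH2
Op 8: best P0=NH1 P1=- P2=NH0
Op 9: best P0=NH1 P1=- P2=NH0
Op 10: best P0=NH1 P1=- P2=NH0
Op 11: best P0=NH1 P1=- P2=NH0

Answer: P0:NH1 P1:- P2:NH0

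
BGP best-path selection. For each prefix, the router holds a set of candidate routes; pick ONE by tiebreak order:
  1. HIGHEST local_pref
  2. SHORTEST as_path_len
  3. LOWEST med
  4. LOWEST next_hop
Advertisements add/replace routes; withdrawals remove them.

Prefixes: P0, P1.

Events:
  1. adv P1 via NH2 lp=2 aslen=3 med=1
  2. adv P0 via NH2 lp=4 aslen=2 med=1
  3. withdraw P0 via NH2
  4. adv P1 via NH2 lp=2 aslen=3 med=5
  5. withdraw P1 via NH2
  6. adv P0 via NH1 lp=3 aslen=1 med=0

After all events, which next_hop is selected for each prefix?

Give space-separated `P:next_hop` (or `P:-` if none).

Op 1: best P0=- P1=NH2
Op 2: best P0=NH2 P1=NH2
Op 3: best P0=- P1=NH2
Op 4: best P0=- P1=NH2
Op 5: best P0=- P1=-
Op 6: best P0=NH1 P1=-

Answer: P0:NH1 P1:-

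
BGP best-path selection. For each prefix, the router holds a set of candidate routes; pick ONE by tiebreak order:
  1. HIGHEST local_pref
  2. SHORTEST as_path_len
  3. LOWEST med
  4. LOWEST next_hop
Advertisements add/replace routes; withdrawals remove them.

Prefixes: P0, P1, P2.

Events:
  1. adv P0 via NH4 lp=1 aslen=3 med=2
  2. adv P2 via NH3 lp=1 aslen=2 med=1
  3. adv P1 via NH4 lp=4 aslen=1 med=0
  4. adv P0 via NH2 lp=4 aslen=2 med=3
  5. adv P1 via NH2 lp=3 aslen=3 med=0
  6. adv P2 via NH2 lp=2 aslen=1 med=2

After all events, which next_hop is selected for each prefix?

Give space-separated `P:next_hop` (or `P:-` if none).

Op 1: best P0=NH4 P1=- P2=-
Op 2: best P0=NH4 P1=- P2=NH3
Op 3: best P0=NH4 P1=NH4 P2=NH3
Op 4: best P0=NH2 P1=NH4 P2=NH3
Op 5: best P0=NH2 P1=NH4 P2=NH3
Op 6: best P0=NH2 P1=NH4 P2=NH2

Answer: P0:NH2 P1:NH4 P2:NH2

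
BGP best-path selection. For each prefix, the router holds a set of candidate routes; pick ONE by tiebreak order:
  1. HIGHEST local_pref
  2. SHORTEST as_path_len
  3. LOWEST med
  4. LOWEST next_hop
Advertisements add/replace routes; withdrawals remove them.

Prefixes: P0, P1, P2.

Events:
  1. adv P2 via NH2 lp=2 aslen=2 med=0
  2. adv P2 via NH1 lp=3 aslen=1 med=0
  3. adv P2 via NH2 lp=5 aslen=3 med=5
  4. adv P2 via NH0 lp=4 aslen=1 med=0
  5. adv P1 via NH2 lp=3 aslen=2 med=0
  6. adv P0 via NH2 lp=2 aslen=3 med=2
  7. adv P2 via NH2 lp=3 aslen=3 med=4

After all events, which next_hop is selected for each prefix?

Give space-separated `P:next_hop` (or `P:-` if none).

Op 1: best P0=- P1=- P2=NH2
Op 2: best P0=- P1=- P2=NH1
Op 3: best P0=- P1=- P2=NH2
Op 4: best P0=- P1=- P2=NH2
Op 5: best P0=- P1=NH2 P2=NH2
Op 6: best P0=NH2 P1=NH2 P2=NH2
Op 7: best P0=NH2 P1=NH2 P2=NH0

Answer: P0:NH2 P1:NH2 P2:NH0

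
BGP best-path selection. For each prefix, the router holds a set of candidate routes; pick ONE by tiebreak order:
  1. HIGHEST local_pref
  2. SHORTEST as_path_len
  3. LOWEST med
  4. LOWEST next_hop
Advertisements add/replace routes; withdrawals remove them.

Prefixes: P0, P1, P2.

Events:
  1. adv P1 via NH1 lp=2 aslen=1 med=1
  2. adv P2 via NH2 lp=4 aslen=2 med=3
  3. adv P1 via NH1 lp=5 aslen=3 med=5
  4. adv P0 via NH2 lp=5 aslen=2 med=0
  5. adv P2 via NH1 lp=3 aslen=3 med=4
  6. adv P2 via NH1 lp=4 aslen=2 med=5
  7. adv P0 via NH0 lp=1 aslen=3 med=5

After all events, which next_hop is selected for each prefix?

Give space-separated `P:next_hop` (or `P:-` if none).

Op 1: best P0=- P1=NH1 P2=-
Op 2: best P0=- P1=NH1 P2=NH2
Op 3: best P0=- P1=NH1 P2=NH2
Op 4: best P0=NH2 P1=NH1 P2=NH2
Op 5: best P0=NH2 P1=NH1 P2=NH2
Op 6: best P0=NH2 P1=NH1 P2=NH2
Op 7: best P0=NH2 P1=NH1 P2=NH2

Answer: P0:NH2 P1:NH1 P2:NH2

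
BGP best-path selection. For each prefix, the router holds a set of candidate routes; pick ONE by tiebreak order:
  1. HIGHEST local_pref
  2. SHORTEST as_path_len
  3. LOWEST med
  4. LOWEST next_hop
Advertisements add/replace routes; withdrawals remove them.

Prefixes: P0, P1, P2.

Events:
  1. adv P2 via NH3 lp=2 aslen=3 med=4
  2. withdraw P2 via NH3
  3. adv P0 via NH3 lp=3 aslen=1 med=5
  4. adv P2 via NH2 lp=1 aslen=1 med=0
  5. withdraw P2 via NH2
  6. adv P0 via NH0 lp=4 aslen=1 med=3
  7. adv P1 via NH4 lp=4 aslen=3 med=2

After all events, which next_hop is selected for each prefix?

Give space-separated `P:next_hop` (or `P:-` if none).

Answer: P0:NH0 P1:NH4 P2:-

Derivation:
Op 1: best P0=- P1=- P2=NH3
Op 2: best P0=- P1=- P2=-
Op 3: best P0=NH3 P1=- P2=-
Op 4: best P0=NH3 P1=- P2=NH2
Op 5: best P0=NH3 P1=- P2=-
Op 6: best P0=NH0 P1=- P2=-
Op 7: best P0=NH0 P1=NH4 P2=-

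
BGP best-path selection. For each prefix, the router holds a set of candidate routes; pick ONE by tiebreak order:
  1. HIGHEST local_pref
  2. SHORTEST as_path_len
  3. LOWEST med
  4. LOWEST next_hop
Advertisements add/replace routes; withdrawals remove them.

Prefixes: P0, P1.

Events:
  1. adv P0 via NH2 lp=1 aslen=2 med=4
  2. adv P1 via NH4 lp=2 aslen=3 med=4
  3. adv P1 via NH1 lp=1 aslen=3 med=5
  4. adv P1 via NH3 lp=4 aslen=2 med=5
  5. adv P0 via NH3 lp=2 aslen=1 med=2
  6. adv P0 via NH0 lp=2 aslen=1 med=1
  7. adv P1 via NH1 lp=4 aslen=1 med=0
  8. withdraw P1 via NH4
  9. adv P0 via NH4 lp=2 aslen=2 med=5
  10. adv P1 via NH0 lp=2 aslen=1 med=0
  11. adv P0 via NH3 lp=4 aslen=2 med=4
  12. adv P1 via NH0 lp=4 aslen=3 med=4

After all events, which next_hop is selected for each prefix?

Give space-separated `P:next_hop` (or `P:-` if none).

Op 1: best P0=NH2 P1=-
Op 2: best P0=NH2 P1=NH4
Op 3: best P0=NH2 P1=NH4
Op 4: best P0=NH2 P1=NH3
Op 5: best P0=NH3 P1=NH3
Op 6: best P0=NH0 P1=NH3
Op 7: best P0=NH0 P1=NH1
Op 8: best P0=NH0 P1=NH1
Op 9: best P0=NH0 P1=NH1
Op 10: best P0=NH0 P1=NH1
Op 11: best P0=NH3 P1=NH1
Op 12: best P0=NH3 P1=NH1

Answer: P0:NH3 P1:NH1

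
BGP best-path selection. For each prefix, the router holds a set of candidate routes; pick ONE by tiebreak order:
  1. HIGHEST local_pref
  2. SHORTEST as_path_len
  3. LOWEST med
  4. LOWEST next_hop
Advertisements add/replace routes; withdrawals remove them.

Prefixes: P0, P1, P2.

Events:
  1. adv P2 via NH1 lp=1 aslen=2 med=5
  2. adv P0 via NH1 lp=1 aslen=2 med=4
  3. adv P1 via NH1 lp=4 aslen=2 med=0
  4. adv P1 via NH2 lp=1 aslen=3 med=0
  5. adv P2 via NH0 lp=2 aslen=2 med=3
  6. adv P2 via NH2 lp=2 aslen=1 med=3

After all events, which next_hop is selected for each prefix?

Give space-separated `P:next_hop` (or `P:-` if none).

Op 1: best P0=- P1=- P2=NH1
Op 2: best P0=NH1 P1=- P2=NH1
Op 3: best P0=NH1 P1=NH1 P2=NH1
Op 4: best P0=NH1 P1=NH1 P2=NH1
Op 5: best P0=NH1 P1=NH1 P2=NH0
Op 6: best P0=NH1 P1=NH1 P2=NH2

Answer: P0:NH1 P1:NH1 P2:NH2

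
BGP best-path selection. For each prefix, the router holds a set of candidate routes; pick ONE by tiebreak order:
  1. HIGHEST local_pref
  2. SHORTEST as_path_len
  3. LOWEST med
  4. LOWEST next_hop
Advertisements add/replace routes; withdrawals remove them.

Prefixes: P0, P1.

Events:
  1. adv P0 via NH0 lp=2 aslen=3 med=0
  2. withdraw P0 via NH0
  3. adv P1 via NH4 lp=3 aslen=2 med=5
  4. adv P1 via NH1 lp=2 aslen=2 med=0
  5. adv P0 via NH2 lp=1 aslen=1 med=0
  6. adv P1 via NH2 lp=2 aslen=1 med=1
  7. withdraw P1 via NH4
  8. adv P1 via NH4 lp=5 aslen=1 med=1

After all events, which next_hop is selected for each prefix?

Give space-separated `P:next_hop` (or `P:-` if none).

Op 1: best P0=NH0 P1=-
Op 2: best P0=- P1=-
Op 3: best P0=- P1=NH4
Op 4: best P0=- P1=NH4
Op 5: best P0=NH2 P1=NH4
Op 6: best P0=NH2 P1=NH4
Op 7: best P0=NH2 P1=NH2
Op 8: best P0=NH2 P1=NH4

Answer: P0:NH2 P1:NH4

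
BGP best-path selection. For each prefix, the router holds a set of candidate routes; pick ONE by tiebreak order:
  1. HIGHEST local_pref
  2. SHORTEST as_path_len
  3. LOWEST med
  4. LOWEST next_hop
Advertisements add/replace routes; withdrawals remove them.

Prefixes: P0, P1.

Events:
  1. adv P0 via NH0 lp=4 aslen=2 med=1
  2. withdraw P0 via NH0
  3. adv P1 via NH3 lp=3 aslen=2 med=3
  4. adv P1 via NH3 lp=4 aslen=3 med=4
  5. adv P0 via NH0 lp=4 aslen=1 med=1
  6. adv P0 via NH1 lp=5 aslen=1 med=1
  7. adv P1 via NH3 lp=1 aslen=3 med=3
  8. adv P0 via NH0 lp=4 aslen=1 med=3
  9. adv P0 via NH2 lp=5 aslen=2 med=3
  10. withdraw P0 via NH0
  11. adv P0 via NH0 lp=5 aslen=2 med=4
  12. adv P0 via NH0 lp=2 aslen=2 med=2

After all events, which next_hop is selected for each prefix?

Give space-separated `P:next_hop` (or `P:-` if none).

Op 1: best P0=NH0 P1=-
Op 2: best P0=- P1=-
Op 3: best P0=- P1=NH3
Op 4: best P0=- P1=NH3
Op 5: best P0=NH0 P1=NH3
Op 6: best P0=NH1 P1=NH3
Op 7: best P0=NH1 P1=NH3
Op 8: best P0=NH1 P1=NH3
Op 9: best P0=NH1 P1=NH3
Op 10: best P0=NH1 P1=NH3
Op 11: best P0=NH1 P1=NH3
Op 12: best P0=NH1 P1=NH3

Answer: P0:NH1 P1:NH3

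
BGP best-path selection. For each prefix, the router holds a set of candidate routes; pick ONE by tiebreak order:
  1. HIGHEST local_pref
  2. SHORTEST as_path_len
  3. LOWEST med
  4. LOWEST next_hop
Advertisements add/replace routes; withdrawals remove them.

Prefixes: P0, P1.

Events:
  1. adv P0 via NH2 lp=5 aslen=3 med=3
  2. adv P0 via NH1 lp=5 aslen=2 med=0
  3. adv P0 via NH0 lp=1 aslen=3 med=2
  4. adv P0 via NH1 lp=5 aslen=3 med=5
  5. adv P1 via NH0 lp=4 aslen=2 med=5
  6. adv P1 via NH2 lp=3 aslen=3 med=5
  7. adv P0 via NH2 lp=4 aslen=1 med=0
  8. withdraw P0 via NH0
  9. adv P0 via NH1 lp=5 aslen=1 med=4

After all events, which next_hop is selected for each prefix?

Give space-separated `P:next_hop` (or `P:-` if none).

Op 1: best P0=NH2 P1=-
Op 2: best P0=NH1 P1=-
Op 3: best P0=NH1 P1=-
Op 4: best P0=NH2 P1=-
Op 5: best P0=NH2 P1=NH0
Op 6: best P0=NH2 P1=NH0
Op 7: best P0=NH1 P1=NH0
Op 8: best P0=NH1 P1=NH0
Op 9: best P0=NH1 P1=NH0

Answer: P0:NH1 P1:NH0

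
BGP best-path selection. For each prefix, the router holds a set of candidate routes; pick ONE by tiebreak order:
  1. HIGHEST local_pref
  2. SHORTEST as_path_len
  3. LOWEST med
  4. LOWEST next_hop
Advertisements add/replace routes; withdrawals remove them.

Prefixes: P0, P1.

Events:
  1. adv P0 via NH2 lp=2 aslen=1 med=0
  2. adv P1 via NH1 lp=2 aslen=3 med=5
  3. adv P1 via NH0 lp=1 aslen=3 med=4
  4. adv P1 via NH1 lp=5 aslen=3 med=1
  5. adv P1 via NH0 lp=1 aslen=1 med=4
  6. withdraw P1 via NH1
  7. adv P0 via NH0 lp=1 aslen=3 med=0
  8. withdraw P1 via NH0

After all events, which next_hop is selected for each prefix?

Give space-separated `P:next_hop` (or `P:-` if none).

Op 1: best P0=NH2 P1=-
Op 2: best P0=NH2 P1=NH1
Op 3: best P0=NH2 P1=NH1
Op 4: best P0=NH2 P1=NH1
Op 5: best P0=NH2 P1=NH1
Op 6: best P0=NH2 P1=NH0
Op 7: best P0=NH2 P1=NH0
Op 8: best P0=NH2 P1=-

Answer: P0:NH2 P1:-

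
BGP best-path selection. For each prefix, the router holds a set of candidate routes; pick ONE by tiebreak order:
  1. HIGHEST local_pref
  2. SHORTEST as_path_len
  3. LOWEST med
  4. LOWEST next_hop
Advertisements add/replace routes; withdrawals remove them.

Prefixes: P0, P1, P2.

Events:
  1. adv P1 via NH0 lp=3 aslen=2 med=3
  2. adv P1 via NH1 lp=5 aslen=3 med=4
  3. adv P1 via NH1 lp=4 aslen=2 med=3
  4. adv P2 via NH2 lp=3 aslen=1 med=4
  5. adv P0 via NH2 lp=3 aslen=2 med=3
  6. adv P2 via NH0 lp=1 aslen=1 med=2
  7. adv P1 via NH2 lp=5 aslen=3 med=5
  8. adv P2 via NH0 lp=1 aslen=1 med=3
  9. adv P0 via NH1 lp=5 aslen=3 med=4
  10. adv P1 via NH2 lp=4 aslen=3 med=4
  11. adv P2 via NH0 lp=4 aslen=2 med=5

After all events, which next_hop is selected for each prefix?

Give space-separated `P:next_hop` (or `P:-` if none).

Answer: P0:NH1 P1:NH1 P2:NH0

Derivation:
Op 1: best P0=- P1=NH0 P2=-
Op 2: best P0=- P1=NH1 P2=-
Op 3: best P0=- P1=NH1 P2=-
Op 4: best P0=- P1=NH1 P2=NH2
Op 5: best P0=NH2 P1=NH1 P2=NH2
Op 6: best P0=NH2 P1=NH1 P2=NH2
Op 7: best P0=NH2 P1=NH2 P2=NH2
Op 8: best P0=NH2 P1=NH2 P2=NH2
Op 9: best P0=NH1 P1=NH2 P2=NH2
Op 10: best P0=NH1 P1=NH1 P2=NH2
Op 11: best P0=NH1 P1=NH1 P2=NH0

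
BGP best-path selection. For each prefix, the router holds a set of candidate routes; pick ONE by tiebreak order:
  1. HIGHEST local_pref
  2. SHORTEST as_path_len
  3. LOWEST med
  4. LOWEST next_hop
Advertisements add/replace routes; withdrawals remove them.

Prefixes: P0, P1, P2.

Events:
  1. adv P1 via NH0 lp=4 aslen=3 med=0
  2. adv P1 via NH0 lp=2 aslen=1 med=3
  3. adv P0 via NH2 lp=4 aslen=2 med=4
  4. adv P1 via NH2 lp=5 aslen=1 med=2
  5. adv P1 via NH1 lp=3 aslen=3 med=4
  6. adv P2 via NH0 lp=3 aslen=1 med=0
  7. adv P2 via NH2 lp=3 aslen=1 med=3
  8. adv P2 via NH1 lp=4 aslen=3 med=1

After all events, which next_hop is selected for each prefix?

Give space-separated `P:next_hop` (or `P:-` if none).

Answer: P0:NH2 P1:NH2 P2:NH1

Derivation:
Op 1: best P0=- P1=NH0 P2=-
Op 2: best P0=- P1=NH0 P2=-
Op 3: best P0=NH2 P1=NH0 P2=-
Op 4: best P0=NH2 P1=NH2 P2=-
Op 5: best P0=NH2 P1=NH2 P2=-
Op 6: best P0=NH2 P1=NH2 P2=NH0
Op 7: best P0=NH2 P1=NH2 P2=NH0
Op 8: best P0=NH2 P1=NH2 P2=NH1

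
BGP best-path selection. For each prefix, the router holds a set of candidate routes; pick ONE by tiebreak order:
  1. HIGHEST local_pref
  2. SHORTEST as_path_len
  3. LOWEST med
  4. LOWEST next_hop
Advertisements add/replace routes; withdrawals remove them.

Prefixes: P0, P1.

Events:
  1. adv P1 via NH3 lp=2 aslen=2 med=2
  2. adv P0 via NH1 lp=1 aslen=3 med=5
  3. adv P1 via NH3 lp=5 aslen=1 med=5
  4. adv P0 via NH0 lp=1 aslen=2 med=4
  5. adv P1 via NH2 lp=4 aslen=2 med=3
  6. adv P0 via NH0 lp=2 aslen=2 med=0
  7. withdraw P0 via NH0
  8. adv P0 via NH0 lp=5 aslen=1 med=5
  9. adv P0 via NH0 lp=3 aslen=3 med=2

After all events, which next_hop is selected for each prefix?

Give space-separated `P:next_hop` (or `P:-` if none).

Op 1: best P0=- P1=NH3
Op 2: best P0=NH1 P1=NH3
Op 3: best P0=NH1 P1=NH3
Op 4: best P0=NH0 P1=NH3
Op 5: best P0=NH0 P1=NH3
Op 6: best P0=NH0 P1=NH3
Op 7: best P0=NH1 P1=NH3
Op 8: best P0=NH0 P1=NH3
Op 9: best P0=NH0 P1=NH3

Answer: P0:NH0 P1:NH3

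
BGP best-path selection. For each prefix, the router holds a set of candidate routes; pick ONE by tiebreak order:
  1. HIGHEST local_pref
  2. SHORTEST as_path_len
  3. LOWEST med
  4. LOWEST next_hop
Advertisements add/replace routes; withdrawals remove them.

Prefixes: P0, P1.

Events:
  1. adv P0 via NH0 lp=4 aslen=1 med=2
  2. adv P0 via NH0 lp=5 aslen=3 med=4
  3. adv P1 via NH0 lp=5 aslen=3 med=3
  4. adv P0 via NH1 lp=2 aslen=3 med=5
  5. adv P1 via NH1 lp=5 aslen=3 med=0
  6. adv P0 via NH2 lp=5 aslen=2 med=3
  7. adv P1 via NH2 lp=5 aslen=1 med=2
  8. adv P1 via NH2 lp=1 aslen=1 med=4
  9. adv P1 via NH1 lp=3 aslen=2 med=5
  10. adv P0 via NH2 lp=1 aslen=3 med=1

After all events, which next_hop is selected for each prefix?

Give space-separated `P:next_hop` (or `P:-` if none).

Answer: P0:NH0 P1:NH0

Derivation:
Op 1: best P0=NH0 P1=-
Op 2: best P0=NH0 P1=-
Op 3: best P0=NH0 P1=NH0
Op 4: best P0=NH0 P1=NH0
Op 5: best P0=NH0 P1=NH1
Op 6: best P0=NH2 P1=NH1
Op 7: best P0=NH2 P1=NH2
Op 8: best P0=NH2 P1=NH1
Op 9: best P0=NH2 P1=NH0
Op 10: best P0=NH0 P1=NH0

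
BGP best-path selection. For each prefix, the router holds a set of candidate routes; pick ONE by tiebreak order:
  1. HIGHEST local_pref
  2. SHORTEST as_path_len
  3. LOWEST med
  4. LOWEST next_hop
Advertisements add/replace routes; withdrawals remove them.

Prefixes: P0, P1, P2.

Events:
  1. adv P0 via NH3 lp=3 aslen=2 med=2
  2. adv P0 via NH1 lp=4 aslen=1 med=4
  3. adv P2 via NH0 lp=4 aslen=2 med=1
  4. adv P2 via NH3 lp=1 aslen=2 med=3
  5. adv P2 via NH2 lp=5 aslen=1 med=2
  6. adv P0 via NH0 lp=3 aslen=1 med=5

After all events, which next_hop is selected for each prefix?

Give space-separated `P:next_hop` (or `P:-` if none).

Op 1: best P0=NH3 P1=- P2=-
Op 2: best P0=NH1 P1=- P2=-
Op 3: best P0=NH1 P1=- P2=NH0
Op 4: best P0=NH1 P1=- P2=NH0
Op 5: best P0=NH1 P1=- P2=NH2
Op 6: best P0=NH1 P1=- P2=NH2

Answer: P0:NH1 P1:- P2:NH2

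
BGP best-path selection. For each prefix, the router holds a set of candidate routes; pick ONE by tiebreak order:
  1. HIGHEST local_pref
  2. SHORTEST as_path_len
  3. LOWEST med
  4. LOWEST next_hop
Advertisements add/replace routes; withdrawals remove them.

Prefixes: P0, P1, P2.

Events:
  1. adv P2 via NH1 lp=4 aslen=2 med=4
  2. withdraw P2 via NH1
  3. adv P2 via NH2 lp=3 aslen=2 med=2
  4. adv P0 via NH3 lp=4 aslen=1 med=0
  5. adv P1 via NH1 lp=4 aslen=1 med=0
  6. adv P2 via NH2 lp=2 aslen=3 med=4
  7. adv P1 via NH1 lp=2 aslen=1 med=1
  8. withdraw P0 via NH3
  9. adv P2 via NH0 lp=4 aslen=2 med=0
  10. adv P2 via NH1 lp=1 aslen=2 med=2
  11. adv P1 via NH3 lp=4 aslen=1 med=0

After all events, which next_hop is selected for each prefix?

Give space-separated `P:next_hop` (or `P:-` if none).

Op 1: best P0=- P1=- P2=NH1
Op 2: best P0=- P1=- P2=-
Op 3: best P0=- P1=- P2=NH2
Op 4: best P0=NH3 P1=- P2=NH2
Op 5: best P0=NH3 P1=NH1 P2=NH2
Op 6: best P0=NH3 P1=NH1 P2=NH2
Op 7: best P0=NH3 P1=NH1 P2=NH2
Op 8: best P0=- P1=NH1 P2=NH2
Op 9: best P0=- P1=NH1 P2=NH0
Op 10: best P0=- P1=NH1 P2=NH0
Op 11: best P0=- P1=NH3 P2=NH0

Answer: P0:- P1:NH3 P2:NH0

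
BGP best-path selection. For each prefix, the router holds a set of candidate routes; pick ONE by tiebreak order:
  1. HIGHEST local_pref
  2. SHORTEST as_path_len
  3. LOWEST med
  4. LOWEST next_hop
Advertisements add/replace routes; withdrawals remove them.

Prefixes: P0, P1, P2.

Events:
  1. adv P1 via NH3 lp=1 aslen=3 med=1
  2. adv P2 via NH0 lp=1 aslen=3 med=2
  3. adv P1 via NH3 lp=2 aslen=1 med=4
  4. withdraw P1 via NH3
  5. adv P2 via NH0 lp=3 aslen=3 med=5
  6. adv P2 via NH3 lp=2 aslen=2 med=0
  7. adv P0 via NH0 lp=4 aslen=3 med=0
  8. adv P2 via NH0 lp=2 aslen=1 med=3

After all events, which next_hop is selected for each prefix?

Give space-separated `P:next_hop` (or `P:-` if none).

Op 1: best P0=- P1=NH3 P2=-
Op 2: best P0=- P1=NH3 P2=NH0
Op 3: best P0=- P1=NH3 P2=NH0
Op 4: best P0=- P1=- P2=NH0
Op 5: best P0=- P1=- P2=NH0
Op 6: best P0=- P1=- P2=NH0
Op 7: best P0=NH0 P1=- P2=NH0
Op 8: best P0=NH0 P1=- P2=NH0

Answer: P0:NH0 P1:- P2:NH0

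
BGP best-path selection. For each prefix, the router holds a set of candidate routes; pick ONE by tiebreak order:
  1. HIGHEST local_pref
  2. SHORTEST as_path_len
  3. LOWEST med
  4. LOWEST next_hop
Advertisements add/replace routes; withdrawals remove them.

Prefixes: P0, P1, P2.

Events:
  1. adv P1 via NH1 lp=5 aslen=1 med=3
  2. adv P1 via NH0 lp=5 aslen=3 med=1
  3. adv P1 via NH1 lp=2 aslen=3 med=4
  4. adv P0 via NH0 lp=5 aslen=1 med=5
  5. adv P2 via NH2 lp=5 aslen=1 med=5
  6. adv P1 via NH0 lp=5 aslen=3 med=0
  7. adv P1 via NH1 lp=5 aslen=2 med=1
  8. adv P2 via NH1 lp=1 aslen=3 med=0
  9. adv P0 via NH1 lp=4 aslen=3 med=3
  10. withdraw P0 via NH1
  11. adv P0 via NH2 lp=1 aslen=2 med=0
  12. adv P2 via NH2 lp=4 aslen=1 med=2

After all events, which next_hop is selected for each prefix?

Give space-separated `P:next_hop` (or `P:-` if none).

Op 1: best P0=- P1=NH1 P2=-
Op 2: best P0=- P1=NH1 P2=-
Op 3: best P0=- P1=NH0 P2=-
Op 4: best P0=NH0 P1=NH0 P2=-
Op 5: best P0=NH0 P1=NH0 P2=NH2
Op 6: best P0=NH0 P1=NH0 P2=NH2
Op 7: best P0=NH0 P1=NH1 P2=NH2
Op 8: best P0=NH0 P1=NH1 P2=NH2
Op 9: best P0=NH0 P1=NH1 P2=NH2
Op 10: best P0=NH0 P1=NH1 P2=NH2
Op 11: best P0=NH0 P1=NH1 P2=NH2
Op 12: best P0=NH0 P1=NH1 P2=NH2

Answer: P0:NH0 P1:NH1 P2:NH2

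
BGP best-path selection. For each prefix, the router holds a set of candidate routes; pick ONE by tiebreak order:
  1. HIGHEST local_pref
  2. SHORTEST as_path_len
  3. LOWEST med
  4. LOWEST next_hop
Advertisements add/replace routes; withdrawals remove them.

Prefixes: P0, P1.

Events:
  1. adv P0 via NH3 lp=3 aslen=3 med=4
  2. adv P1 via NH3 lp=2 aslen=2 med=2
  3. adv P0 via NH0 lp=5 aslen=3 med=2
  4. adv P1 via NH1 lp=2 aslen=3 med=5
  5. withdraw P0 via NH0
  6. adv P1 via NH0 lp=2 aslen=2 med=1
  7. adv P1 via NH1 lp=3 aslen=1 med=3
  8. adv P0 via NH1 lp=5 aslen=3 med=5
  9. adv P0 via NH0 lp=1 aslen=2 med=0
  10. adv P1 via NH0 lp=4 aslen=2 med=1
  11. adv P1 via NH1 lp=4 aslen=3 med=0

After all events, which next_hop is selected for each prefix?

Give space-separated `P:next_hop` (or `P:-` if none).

Op 1: best P0=NH3 P1=-
Op 2: best P0=NH3 P1=NH3
Op 3: best P0=NH0 P1=NH3
Op 4: best P0=NH0 P1=NH3
Op 5: best P0=NH3 P1=NH3
Op 6: best P0=NH3 P1=NH0
Op 7: best P0=NH3 P1=NH1
Op 8: best P0=NH1 P1=NH1
Op 9: best P0=NH1 P1=NH1
Op 10: best P0=NH1 P1=NH0
Op 11: best P0=NH1 P1=NH0

Answer: P0:NH1 P1:NH0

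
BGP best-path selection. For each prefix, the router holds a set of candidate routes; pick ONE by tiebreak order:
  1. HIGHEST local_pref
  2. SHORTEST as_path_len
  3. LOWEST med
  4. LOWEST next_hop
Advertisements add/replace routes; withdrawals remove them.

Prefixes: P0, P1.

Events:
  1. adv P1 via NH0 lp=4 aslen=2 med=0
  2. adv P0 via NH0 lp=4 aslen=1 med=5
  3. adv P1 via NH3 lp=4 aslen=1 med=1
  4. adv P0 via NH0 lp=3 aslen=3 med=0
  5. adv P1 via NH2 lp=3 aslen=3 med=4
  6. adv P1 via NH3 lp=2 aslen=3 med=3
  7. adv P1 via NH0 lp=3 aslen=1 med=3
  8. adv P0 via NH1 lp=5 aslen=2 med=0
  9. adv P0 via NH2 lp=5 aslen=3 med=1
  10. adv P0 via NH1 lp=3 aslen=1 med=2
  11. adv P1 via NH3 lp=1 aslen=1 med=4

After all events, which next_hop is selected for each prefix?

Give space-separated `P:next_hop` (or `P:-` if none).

Answer: P0:NH2 P1:NH0

Derivation:
Op 1: best P0=- P1=NH0
Op 2: best P0=NH0 P1=NH0
Op 3: best P0=NH0 P1=NH3
Op 4: best P0=NH0 P1=NH3
Op 5: best P0=NH0 P1=NH3
Op 6: best P0=NH0 P1=NH0
Op 7: best P0=NH0 P1=NH0
Op 8: best P0=NH1 P1=NH0
Op 9: best P0=NH1 P1=NH0
Op 10: best P0=NH2 P1=NH0
Op 11: best P0=NH2 P1=NH0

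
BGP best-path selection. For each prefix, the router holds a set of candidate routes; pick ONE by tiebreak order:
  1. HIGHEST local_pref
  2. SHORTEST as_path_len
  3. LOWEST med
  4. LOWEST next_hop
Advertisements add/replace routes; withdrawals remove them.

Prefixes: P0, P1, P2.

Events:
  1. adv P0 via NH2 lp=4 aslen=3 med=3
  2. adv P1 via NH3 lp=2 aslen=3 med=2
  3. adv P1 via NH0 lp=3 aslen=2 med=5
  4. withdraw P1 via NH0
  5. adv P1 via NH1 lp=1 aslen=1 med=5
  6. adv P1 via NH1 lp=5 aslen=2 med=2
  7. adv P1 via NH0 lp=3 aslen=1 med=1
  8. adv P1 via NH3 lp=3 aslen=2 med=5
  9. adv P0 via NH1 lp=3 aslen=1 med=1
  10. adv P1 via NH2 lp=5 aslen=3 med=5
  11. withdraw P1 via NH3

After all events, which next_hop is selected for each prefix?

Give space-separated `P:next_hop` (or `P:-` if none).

Answer: P0:NH2 P1:NH1 P2:-

Derivation:
Op 1: best P0=NH2 P1=- P2=-
Op 2: best P0=NH2 P1=NH3 P2=-
Op 3: best P0=NH2 P1=NH0 P2=-
Op 4: best P0=NH2 P1=NH3 P2=-
Op 5: best P0=NH2 P1=NH3 P2=-
Op 6: best P0=NH2 P1=NH1 P2=-
Op 7: best P0=NH2 P1=NH1 P2=-
Op 8: best P0=NH2 P1=NH1 P2=-
Op 9: best P0=NH2 P1=NH1 P2=-
Op 10: best P0=NH2 P1=NH1 P2=-
Op 11: best P0=NH2 P1=NH1 P2=-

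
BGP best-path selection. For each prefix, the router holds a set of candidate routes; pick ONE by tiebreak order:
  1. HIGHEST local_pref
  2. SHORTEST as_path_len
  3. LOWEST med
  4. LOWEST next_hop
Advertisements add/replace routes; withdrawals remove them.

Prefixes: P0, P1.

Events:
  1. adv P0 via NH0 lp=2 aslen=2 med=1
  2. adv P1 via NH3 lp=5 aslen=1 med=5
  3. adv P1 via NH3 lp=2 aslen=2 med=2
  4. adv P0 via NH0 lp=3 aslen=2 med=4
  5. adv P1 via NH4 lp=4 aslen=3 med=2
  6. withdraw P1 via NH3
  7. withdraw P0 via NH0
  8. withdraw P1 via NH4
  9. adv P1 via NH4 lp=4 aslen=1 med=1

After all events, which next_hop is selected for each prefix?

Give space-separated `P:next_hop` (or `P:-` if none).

Op 1: best P0=NH0 P1=-
Op 2: best P0=NH0 P1=NH3
Op 3: best P0=NH0 P1=NH3
Op 4: best P0=NH0 P1=NH3
Op 5: best P0=NH0 P1=NH4
Op 6: best P0=NH0 P1=NH4
Op 7: best P0=- P1=NH4
Op 8: best P0=- P1=-
Op 9: best P0=- P1=NH4

Answer: P0:- P1:NH4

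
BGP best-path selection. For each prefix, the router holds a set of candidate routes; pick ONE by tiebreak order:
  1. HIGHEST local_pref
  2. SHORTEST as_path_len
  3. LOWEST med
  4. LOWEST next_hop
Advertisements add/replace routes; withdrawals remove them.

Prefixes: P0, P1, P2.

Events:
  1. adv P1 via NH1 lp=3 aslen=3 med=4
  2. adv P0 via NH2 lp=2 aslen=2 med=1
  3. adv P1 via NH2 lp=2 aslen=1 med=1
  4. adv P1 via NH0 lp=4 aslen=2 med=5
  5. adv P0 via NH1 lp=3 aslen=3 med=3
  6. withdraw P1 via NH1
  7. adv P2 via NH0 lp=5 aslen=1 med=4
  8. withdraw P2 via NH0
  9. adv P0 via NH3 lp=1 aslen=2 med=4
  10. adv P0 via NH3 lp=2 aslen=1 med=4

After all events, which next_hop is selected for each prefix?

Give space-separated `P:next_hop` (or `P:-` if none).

Op 1: best P0=- P1=NH1 P2=-
Op 2: best P0=NH2 P1=NH1 P2=-
Op 3: best P0=NH2 P1=NH1 P2=-
Op 4: best P0=NH2 P1=NH0 P2=-
Op 5: best P0=NH1 P1=NH0 P2=-
Op 6: best P0=NH1 P1=NH0 P2=-
Op 7: best P0=NH1 P1=NH0 P2=NH0
Op 8: best P0=NH1 P1=NH0 P2=-
Op 9: best P0=NH1 P1=NH0 P2=-
Op 10: best P0=NH1 P1=NH0 P2=-

Answer: P0:NH1 P1:NH0 P2:-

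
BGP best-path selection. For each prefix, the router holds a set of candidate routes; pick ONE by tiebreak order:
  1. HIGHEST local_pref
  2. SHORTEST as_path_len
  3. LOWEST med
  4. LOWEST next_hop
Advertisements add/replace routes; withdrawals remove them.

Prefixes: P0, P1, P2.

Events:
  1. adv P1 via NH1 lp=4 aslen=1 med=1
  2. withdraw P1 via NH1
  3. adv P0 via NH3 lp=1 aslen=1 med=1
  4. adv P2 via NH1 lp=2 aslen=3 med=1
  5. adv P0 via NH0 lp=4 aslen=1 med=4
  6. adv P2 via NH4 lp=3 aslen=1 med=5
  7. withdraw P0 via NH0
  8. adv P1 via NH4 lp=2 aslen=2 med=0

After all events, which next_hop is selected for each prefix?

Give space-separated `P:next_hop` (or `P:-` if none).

Op 1: best P0=- P1=NH1 P2=-
Op 2: best P0=- P1=- P2=-
Op 3: best P0=NH3 P1=- P2=-
Op 4: best P0=NH3 P1=- P2=NH1
Op 5: best P0=NH0 P1=- P2=NH1
Op 6: best P0=NH0 P1=- P2=NH4
Op 7: best P0=NH3 P1=- P2=NH4
Op 8: best P0=NH3 P1=NH4 P2=NH4

Answer: P0:NH3 P1:NH4 P2:NH4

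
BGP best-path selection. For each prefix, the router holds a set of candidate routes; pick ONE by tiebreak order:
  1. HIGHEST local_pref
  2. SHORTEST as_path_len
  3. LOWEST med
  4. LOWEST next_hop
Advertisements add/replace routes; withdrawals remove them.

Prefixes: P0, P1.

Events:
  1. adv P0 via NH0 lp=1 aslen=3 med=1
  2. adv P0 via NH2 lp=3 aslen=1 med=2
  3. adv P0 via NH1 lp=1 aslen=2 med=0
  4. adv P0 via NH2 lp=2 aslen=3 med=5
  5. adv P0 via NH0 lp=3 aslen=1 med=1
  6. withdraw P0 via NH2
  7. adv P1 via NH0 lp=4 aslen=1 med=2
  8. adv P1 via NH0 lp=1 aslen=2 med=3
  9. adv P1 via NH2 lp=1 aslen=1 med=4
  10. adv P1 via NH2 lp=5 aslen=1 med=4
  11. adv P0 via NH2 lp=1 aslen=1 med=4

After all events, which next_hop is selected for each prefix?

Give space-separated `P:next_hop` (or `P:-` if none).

Op 1: best P0=NH0 P1=-
Op 2: best P0=NH2 P1=-
Op 3: best P0=NH2 P1=-
Op 4: best P0=NH2 P1=-
Op 5: best P0=NH0 P1=-
Op 6: best P0=NH0 P1=-
Op 7: best P0=NH0 P1=NH0
Op 8: best P0=NH0 P1=NH0
Op 9: best P0=NH0 P1=NH2
Op 10: best P0=NH0 P1=NH2
Op 11: best P0=NH0 P1=NH2

Answer: P0:NH0 P1:NH2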